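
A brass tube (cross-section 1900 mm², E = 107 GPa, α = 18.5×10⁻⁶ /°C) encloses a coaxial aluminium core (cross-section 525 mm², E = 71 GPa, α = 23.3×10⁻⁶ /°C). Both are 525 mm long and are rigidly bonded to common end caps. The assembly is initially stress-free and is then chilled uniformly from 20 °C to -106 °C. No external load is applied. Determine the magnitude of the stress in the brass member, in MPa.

Equilibrium of a rigid end plate with no external load gives equal and opposite internal forces ±P in the two members. Since α_{aluminium} > α_{brass}, cooling drives the aluminium into tension and the brass into compression.
Compatibility of the two members (thermal + elastic change equal): (α₁ − α₂)ΔT = P·[1/(A₁E₁) + 1/(A₂E₂)].
|α₁ − α₂|·ΔT = 4.8×10⁻⁶ × 126 = 0.0006048.
1/(A₁E₁) + 1/(A₂E₂) = 1/(1900×107×10³) + 1/(525×71×10³) = 3.175×10⁻⁸ N⁻¹.
P = 0.0006048 / 3.175×10⁻⁸ = 19050 N = 19.05 kN.
σ_{brass} = P/A₁ = 19050/1900 = 10.03 MPa, compressive.

σ ≈ 10 MPa (compressive)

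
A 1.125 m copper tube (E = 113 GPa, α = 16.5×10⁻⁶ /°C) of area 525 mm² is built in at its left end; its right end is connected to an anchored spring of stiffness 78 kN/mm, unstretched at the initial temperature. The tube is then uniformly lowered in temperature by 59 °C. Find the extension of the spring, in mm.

δ ≈ 0.442 mm

The unrestrained thermal change is αΔT L = 16.5×10⁻⁶ × 59 × 1125 = 1.095 mm.
Let P be the tensile force in the spring. The tube extends elastically by PL/(AE) and the spring stretches by P/k; together these equal δ_free.
So P = δ_free / [L/(AE) + 1/k] = 1.095 / [ 1125/(525×113×10³) + 1/(78×10³) ].
P = 1.095 / 3.178×10⁻⁵ = 34460 N.
Spring extension = P/k = 34460/(78×10³) = 0.4418 mm.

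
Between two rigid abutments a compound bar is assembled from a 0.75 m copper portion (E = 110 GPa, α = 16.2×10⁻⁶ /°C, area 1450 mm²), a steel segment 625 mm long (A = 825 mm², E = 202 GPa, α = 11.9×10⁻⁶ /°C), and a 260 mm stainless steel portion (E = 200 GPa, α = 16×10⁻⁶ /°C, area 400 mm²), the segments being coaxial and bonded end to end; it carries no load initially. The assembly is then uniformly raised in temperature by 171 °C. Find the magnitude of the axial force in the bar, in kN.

If the supports were absent, the total length change would be Σ αᵢΔT Lᵢ = 16.2×10⁻⁶×171×750 + 11.9×10⁻⁶×171×625 + 16×10⁻⁶×171×260 = 4.061 mm.
Since the ends are fixed, an axial force P builds up, equal in every segment, with P · Σ Lᵢ/(AᵢEᵢ) = δ_free.
The series flexibility is Σ Lᵢ/(AᵢEᵢ) = 750/(1450×110×10³) + 625/(825×202×10³) + 260/(400×200×10³) = 1.17×10⁻⁵ mm/N.
P = 4.061 / 1.17×10⁻⁵ = 347000 N = 347 kN, compressive.

P ≈ 347 kN (compressive)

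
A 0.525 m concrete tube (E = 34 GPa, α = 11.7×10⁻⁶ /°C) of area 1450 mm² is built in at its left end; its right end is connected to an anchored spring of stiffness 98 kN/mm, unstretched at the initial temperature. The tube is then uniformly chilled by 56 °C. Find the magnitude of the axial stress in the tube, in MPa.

The unrestrained thermal change is αΔT L = 11.7×10⁻⁶ × 56 × 525 = 0.344 mm.
Let P be the tensile force in the spring. The tube extends elastically by PL/(AE) and the spring stretches by P/k; together these equal δ_free.
P [ L/(AE) + 1/k ] = δ_free → P [ 525/(1450×34×10³) + 1/(98×10³) ] = 0.344.
P = 0.344 / 2.085×10⁻⁵ = 16500 N.
σ = P/A = 16500/1450 = 11.38 MPa.

σ ≈ 11.4 MPa (tensile)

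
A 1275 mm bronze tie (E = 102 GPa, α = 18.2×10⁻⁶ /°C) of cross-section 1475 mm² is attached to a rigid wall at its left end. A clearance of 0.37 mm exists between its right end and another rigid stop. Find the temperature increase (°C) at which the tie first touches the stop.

Contact occurs when the free expansion equals the gap: αΔT L = 0.37 mm.
So ΔT = g/(αL) = 0.37/(18.2×10⁻⁶ × 1275) = 15.94 °C.

ΔT ≈ 15.9 °C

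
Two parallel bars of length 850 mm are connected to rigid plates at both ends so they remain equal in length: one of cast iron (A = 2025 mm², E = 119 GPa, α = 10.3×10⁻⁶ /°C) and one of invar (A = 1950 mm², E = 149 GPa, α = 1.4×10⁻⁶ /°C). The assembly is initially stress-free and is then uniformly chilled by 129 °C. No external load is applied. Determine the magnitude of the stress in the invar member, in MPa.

Both members must finish at the same length. With the larger α, the cast iron tends to over-contract; the plates restrain it, putting the cast iron in tension and the invar in compression. With no external load the two internal forces are equal and opposite, magnitude P.
Equating the net (thermal + elastic) strains gives |α₁ − α₂|·ΔT = P·[1/(A₁E₁) + 1/(A₂E₂)].
|α₁ − α₂|·ΔT = 8.9×10⁻⁶ × 129 = 0.001148.
1/(A₁E₁) + 1/(A₂E₂) = 1/(2025×119×10³) + 1/(1950×149×10³) = 7.592×10⁻⁹ N⁻¹.
P = 0.001148 / 7.592×10⁻⁹ = 151200 N = 151.2 kN.
σ_{invar} = P/A₂ = 151200/1950 = 77.56 MPa, compressive.

σ ≈ 77.6 MPa (compressive)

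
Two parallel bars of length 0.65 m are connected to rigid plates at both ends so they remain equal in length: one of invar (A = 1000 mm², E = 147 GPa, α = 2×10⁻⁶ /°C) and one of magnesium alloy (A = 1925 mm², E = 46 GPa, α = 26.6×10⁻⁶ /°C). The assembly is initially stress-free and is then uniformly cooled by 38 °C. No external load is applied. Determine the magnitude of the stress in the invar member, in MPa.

σ ≈ 51.7 MPa (compressive)

The magnesium alloy has the larger α, so on cooling it would change length more than the invar if both were free. The rigid plates force a common final length, so the magnesium alloy is put into tension and the invar into compression, with equal and opposite forces P (no external load).
Compatibility of the two members (thermal + elastic change equal): (α₁ − α₂)ΔT = P·[1/(A₁E₁) + 1/(A₂E₂)].
|α₁ − α₂|·ΔT = 24.6×10⁻⁶ × 38 = 0.0009348.
1/(A₁E₁) + 1/(A₂E₂) = 1/(1000×147×10³) + 1/(1925×46×10³) = 1.81×10⁻⁸ N⁻¹.
So P = 0.0009348 / 1.81×10⁻⁸ = 51.66 kN.
σ_{invar} = P/A₁ = 51660/1000 = 51.66 MPa, compressive.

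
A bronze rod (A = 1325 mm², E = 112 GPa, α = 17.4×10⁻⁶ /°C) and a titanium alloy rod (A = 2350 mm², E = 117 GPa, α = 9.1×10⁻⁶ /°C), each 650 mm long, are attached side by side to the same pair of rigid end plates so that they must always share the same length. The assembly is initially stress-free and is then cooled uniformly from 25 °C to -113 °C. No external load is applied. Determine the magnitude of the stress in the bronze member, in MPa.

The bronze has the larger α, so on cooling it would change length more than the titanium alloy if both were free. The rigid plates force a common final length, so the bronze is put into tension and the titanium alloy into compression, with equal and opposite forces P (no external load).
Compatibility of the two members (thermal + elastic change equal): (α₁ − α₂)ΔT = P·[1/(A₁E₁) + 1/(A₂E₂)].
|α₁ − α₂|·ΔT = 8.3×10⁻⁶ × 138 = 0.001145.
1/(A₁E₁) + 1/(A₂E₂) = 1/(1325×112×10³) + 1/(2350×117×10³) = 1.038×10⁻⁸ N⁻¹.
P = 0.001145 / 1.038×10⁻⁸ = 110400 N = 110.4 kN.
σ_{bronze} = P/A₁ = 110400/1325 = 83.32 MPa, tensile.

σ ≈ 83.3 MPa (tensile)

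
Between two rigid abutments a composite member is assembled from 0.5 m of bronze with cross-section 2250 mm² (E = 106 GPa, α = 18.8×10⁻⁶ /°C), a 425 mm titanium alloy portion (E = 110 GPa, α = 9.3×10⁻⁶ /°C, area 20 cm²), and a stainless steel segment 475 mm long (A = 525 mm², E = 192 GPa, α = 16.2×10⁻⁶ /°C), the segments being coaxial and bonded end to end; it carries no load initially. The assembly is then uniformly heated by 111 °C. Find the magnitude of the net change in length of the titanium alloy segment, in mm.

|ΔL| ≈ 0.0776 mm

Free thermal expansion of the whole bar: Σ αᵢΔT Lᵢ = 18.8×10⁻⁶×111×500 + 9.3×10⁻⁶×111×425 + 16.2×10⁻⁶×111×475 = 2.336 mm.
The rigid supports impose zero overall length change; the single axial force P common to all segments must satisfy P Σ Lᵢ/(AᵢEᵢ) = δ_free.
The series flexibility is Σ Lᵢ/(AᵢEᵢ) = 500/(2250×106×10³) + 425/(2000×110×10³) + 475/(525×192×10³) = 8.741×10⁻⁶ mm/N.
Hence P = δ_free / Σ(L/AE) = 2.336/8.741×10⁻⁶ = 267.3 kN (compressive).
For the titanium alloy segment, free thermal change = 9.3×10⁻⁶×111×425 = 0.4387 mm and elastic change from P = 267300×425/(2000×110×10³) = 0.5164 mm; these oppose, so the net change is 0.0776 mm (segment shortens).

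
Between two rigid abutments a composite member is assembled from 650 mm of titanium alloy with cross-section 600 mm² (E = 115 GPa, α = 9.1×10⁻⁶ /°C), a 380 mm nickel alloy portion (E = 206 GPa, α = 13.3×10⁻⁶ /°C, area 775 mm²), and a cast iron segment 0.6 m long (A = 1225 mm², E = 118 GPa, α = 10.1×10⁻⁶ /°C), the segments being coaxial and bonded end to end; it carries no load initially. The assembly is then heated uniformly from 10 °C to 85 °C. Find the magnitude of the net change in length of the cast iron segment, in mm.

Free thermal expansion of the whole bar: Σ αᵢΔT Lᵢ = 9.1×10⁻⁶×75×650 + 13.3×10⁻⁶×75×380 + 10.1×10⁻⁶×75×600 = 1.277 mm.
The walls prevent any net length change, so an axial force P (same in every segment) develops. Compatibility: P · Σ Lᵢ/(AᵢEᵢ) = δ_free.
Σ Lᵢ/(AᵢEᵢ) = 650/(600×115×10³) + 380/(775×206×10³) + 600/(1225×118×10³) = 1.595×10⁻⁵ mm/N.
So P = 1.277 / 1.595×10⁻⁵ = 80.07 kN, compressive.
For the cast iron segment, free thermal change = 10.1×10⁻⁶×75×600 = 0.4545 mm and elastic change from P = 80070×600/(1225×118×10³) = 0.3323 mm; these oppose, so the net change is 0.122 mm (segment lengthens).

|ΔL| ≈ 0.122 mm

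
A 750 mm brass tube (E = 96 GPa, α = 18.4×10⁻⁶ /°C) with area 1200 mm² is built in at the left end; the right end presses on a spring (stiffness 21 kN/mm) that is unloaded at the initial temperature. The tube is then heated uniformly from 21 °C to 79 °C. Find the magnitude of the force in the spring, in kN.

P ≈ 14.8 kN

The unrestrained thermal change is αΔT L = 18.4×10⁻⁶ × 58 × 750 = 0.8004 mm.
With a force P in the spring, the elastic change of the tube is PL/(AE) and that of the spring is P/k; compatibility requires their sum to equal δ_free.
P [ L/(AE) + 1/k ] = δ_free → P [ 750/(1200×96×10³) + 1/(21×10³) ] = 0.8004.
P = 0.8004 / 5.413×10⁻⁵ = 14790 N.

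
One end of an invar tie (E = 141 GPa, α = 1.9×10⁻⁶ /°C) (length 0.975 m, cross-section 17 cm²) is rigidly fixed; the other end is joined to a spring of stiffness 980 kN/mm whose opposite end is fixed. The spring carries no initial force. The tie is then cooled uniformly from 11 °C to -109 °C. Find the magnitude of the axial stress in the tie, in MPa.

If the spring were absent the tie would shorten by αΔT L = 1.9×10⁻⁶ × 120 × 975 = 0.2223 mm.
Let P be the tensile force in the spring. The tie extends elastically by PL/(AE) and the spring stretches by P/k; together these equal δ_free.
P [ L/(AE) + 1/k ] = δ_free → P [ 975/(1700×141×10³) + 1/(980×10³) ] = 0.2223.
P = 0.2223 / 5.088×10⁻⁶ = 43690 N.
σ = P/A = 43690/1700 = 25.7 MPa.

σ ≈ 25.7 MPa (tensile)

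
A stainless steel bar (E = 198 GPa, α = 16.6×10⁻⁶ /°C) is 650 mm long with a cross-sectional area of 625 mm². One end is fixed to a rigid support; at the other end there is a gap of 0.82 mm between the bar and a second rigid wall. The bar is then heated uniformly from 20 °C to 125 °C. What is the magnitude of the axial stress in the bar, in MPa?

If the wall were absent the bar would grow by αΔT L = 16.6×10⁻⁶ × 105 × 650 = 1.133 mm.
After closing the 0.82 mm clearance, 1.133 − 0.82 = 0.3129 mm of expansion remains to be suppressed by the wall.
That suppressed elongation corresponds to σ = E·Δ/L = 198×10³ × 0.3129/650 = 95.33 MPa.

σ ≈ 95.3 MPa (compressive)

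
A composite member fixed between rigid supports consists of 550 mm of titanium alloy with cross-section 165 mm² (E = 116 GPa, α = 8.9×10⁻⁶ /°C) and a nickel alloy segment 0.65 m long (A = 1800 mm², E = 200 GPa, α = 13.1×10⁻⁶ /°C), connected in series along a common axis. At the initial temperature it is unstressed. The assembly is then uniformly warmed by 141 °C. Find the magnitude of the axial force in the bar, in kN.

If the supports were absent, the total length change would be Σ αᵢΔT Lᵢ = 8.9×10⁻⁶×141×550 + 13.1×10⁻⁶×141×650 = 1.891 mm.
Since the ends are fixed, an axial force P builds up, equal in every segment, with P · Σ Lᵢ/(AᵢEᵢ) = δ_free.
The series flexibility is Σ Lᵢ/(AᵢEᵢ) = 550/(165×116×10³) + 650/(1800×200×10³) = 3.054×10⁻⁵ mm/N.
P = 1.891 / 3.054×10⁻⁵ = 61910 N = 61.91 kN, compressive.

P ≈ 61.9 kN (compressive)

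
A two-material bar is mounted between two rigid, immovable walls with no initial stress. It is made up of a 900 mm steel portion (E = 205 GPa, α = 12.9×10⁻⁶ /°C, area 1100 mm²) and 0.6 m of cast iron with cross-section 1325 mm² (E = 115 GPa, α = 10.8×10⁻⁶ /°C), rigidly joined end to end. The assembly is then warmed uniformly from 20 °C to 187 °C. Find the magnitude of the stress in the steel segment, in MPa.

σ ≈ 346 MPa (compressive)

If the supports were absent, the total length change would be Σ αᵢΔT Lᵢ = 12.9×10⁻⁶×167×900 + 10.8×10⁻⁶×167×600 = 3.021 mm.
Since the ends are fixed, an axial force P builds up, equal in every segment, with P · Σ Lᵢ/(AᵢEᵢ) = δ_free.
The series flexibility is Σ Lᵢ/(AᵢEᵢ) = 900/(1100×205×10³) + 600/(1325×115×10³) = 7.929×10⁻⁶ mm/N.
So P = 3.021 / 7.929×10⁻⁶ = 381 kN, compressive.
σ_{steel} = P / A = 381000 / 1100 = 346.4 MPa.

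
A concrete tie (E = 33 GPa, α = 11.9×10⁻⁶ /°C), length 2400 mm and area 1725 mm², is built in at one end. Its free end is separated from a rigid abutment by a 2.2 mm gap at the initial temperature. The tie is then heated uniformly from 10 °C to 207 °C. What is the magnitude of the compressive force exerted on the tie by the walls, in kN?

P ≈ 81.3 kN

Unrestrained expansion: δ_free = αΔT L = 11.9×10⁻⁶ × 197 × 2400 = 5.626 mm.
After closing the 2.2 mm clearance, 5.626 − 2.2 = 3.426 mm of expansion remains to be suppressed by the wall.
That suppressed elongation corresponds to σ = E·Δ/L = 33×10³ × 3.426/2400 = 47.11 MPa.
Force on the wall = σA = 47.11 × 1725 mm² = 81.27 kN.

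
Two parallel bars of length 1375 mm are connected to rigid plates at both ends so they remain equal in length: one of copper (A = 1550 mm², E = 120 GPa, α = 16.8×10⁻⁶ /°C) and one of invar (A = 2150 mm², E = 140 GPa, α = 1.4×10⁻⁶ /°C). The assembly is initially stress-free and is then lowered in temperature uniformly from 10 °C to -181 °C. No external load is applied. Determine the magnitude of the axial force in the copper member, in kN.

Equilibrium of a rigid end plate with no external load gives equal and opposite internal forces ±P in the two members. Since α_{copper} > α_{invar}, cooling drives the copper into tension and the invar into compression.
Compatibility of the two members (thermal + elastic change equal): (α₁ − α₂)ΔT = P·[1/(A₁E₁) + 1/(A₂E₂)].
|α₁ − α₂|·ΔT = 15.4×10⁻⁶ × 191 = 0.002941.
1/(A₁E₁) + 1/(A₂E₂) = 1/(1550×120×10³) + 1/(2150×140×10³) = 8.699×10⁻⁹ N⁻¹.
So P = 0.002941 / 8.699×10⁻⁹ = 338.1 kN.

P ≈ 338 kN (tensile in the copper)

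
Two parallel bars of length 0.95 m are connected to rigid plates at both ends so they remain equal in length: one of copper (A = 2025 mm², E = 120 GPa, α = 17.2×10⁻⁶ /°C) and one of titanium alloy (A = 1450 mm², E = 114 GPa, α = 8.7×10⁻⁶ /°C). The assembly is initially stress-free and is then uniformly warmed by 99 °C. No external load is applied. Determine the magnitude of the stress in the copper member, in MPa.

Equilibrium of a rigid end plate with no external load gives equal and opposite internal forces ±P in the two members. Since α_{copper} > α_{titanium alloy}, heating drives the copper into compression and the titanium alloy into tension.
Setting the final lengths equal and cancelling L: (α₁ − α₂)ΔT = P/(A₁E₁) + P/(A₂E₂).
|α₁ − α₂|·ΔT = 8.5×10⁻⁶ × 99 = 0.0008415.
1/(A₁E₁) + 1/(A₂E₂) = 1/(2025×120×10³) + 1/(1450×114×10³) = 1.016×10⁻⁸ N⁻¹.
P = 0.0008415 / 1.016×10⁻⁸ = 82790 N = 82.79 kN.
σ_{copper} = P/A₁ = 82790/2025 = 40.88 MPa, compressive.

σ ≈ 40.9 MPa (compressive)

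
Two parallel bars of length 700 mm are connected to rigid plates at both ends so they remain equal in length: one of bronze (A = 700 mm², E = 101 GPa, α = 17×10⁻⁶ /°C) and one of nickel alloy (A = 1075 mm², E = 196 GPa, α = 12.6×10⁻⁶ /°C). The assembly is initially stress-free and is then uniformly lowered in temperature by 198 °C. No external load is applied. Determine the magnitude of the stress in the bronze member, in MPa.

σ ≈ 65.9 MPa (tensile)

The bronze has the larger α, so on cooling it would change length more than the nickel alloy if both were free. The rigid plates force a common final length, so the bronze is put into tension and the nickel alloy into compression, with equal and opposite forces P (no external load).
Setting the final lengths equal and cancelling L: (α₁ − α₂)ΔT = P/(A₁E₁) + P/(A₂E₂).
|α₁ − α₂|·ΔT = 4.4×10⁻⁶ × 198 = 0.0008712.
1/(A₁E₁) + 1/(A₂E₂) = 1/(700×101×10³) + 1/(1075×196×10³) = 1.889×10⁻⁸ N⁻¹.
So P = 0.0008712 / 1.889×10⁻⁸ = 46.12 kN.
σ_{bronze} = P/A₁ = 46120/700 = 65.88 MPa, tensile.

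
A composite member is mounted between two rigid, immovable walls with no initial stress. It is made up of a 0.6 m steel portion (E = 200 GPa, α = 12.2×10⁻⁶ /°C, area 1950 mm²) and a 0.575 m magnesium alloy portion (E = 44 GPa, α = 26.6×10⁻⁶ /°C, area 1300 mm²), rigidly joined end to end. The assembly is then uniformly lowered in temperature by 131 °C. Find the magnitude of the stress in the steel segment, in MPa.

σ ≈ 131 MPa (tensile)

With the walls removed the bar would change length by δ_free = Σ αᵢΔT Lᵢ = 12.2×10⁻⁶×131×600 + 26.6×10⁻⁶×131×575 = 2.963 mm.
The walls prevent any net length change, so an axial force P (same in every segment) develops. Compatibility: P · Σ Lᵢ/(AᵢEᵢ) = δ_free.
The series flexibility is Σ Lᵢ/(AᵢEᵢ) = 600/(1950×200×10³) + 575/(1300×44×10³) = 1.159×10⁻⁵ mm/N.
So P = 2.963 / 1.159×10⁻⁵ = 255.6 kN, tensile.
σ_{steel} = P / A = 255600 / 1950 = 131.1 MPa.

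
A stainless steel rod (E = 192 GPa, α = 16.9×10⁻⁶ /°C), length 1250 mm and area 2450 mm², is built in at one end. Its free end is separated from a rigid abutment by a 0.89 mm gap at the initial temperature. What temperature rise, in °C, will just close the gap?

The gap closes when αΔT L = 0.89 mm, since the rod is still unstressed at that instant.
So ΔT = g/(αL) = 0.89/(16.9×10⁻⁶ × 1250) = 42.13 °C.

ΔT ≈ 42.1 °C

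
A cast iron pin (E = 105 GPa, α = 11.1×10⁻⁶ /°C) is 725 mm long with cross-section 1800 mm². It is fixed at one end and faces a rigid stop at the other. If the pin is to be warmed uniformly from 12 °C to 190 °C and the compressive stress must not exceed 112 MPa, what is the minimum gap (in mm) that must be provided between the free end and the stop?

Free expansion if unrestrained: δ_free = αΔT L = 11.1×10⁻⁶ × 178 × 725 = 1.432 mm.
At the allowable stress the elastic shortening the wall may impose is σL/E = 112 × 725 / (105×10³) = 0.7733 mm.
So the gap has to take up the difference, g_min = δ_free − σL/E = 1.432 − 0.7733 = 0.6591 mm.

g ≈ 0.659 mm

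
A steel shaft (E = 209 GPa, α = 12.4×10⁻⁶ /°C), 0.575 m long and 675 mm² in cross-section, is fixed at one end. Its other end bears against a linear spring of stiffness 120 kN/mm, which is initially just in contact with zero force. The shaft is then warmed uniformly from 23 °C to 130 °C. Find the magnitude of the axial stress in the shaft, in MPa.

σ ≈ 91.1 MPa (compressive)

The unrestrained thermal change is αΔT L = 12.4×10⁻⁶ × 107 × 575 = 0.7629 mm.
With a force P in the spring, the elastic change of the shaft is PL/(AE) and that of the spring is P/k; compatibility requires their sum to equal δ_free.
So P = δ_free / [L/(AE) + 1/k] = 0.7629 / [ 575/(675×209×10³) + 1/(120×10³) ].
P = 0.7629 / 1.241×10⁻⁵ = 61480 N.
σ = P/A = 61480/675 = 91.08 MPa.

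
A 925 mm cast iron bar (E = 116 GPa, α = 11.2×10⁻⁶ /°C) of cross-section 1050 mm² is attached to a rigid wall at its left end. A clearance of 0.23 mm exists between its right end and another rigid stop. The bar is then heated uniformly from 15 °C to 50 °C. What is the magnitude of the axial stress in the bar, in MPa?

σ ≈ 16.6 MPa (compressive)

If the wall were absent the bar would grow by αΔT L = 11.2×10⁻⁶ × 35 × 925 = 0.3626 mm.
The gap closes (δ_free > 0.23 mm) and the wall then resists a further 0.3626 − 0.23 = 0.1326 mm of expansion.
Compatibility: PL/(AE) = 0.1326 mm, so σ = P/A = E × (0.1326/925) = 16.63 MPa.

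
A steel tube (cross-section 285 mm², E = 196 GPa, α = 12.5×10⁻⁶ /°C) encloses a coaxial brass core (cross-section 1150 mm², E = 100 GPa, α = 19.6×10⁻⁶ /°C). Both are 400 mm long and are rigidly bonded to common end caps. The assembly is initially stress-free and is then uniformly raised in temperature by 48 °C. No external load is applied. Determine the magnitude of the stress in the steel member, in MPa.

Equilibrium of a rigid end plate with no external load gives equal and opposite internal forces ±P in the two members. Since α_{brass} > α_{steel}, heating drives the brass into compression and the steel into tension.
Equating the net (thermal + elastic) strains gives |α₁ − α₂|·ΔT = P·[1/(A₁E₁) + 1/(A₂E₂)].
|α₁ − α₂|·ΔT = 7.1×10⁻⁶ × 48 = 0.0003408.
1/(A₁E₁) + 1/(A₂E₂) = 1/(285×196×10³) + 1/(1150×100×10³) = 2.66×10⁻⁸ N⁻¹.
P = 0.0003408 / 2.66×10⁻⁸ = 12810 N = 12.81 kN.
σ_{steel} = P/A₁ = 12810/285 = 44.96 MPa, tensile.

σ ≈ 45 MPa (tensile)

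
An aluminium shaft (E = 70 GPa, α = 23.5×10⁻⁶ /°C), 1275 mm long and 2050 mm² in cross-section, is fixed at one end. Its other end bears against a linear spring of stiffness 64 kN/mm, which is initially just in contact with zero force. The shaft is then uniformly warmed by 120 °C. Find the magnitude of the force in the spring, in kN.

If the spring were absent the shaft would lengthen by αΔT L = 23.5×10⁻⁶ × 120 × 1275 = 3.595 mm.
With a force P in the spring, the elastic change of the shaft is PL/(AE) and that of the spring is P/k; compatibility requires their sum to equal δ_free.
P [ L/(AE) + 1/k ] = δ_free → P [ 1275/(2050×70×10³) + 1/(64×10³) ] = 3.595.
P = 3.595 / 2.451×10⁻⁵ = 146700 N.

P ≈ 147 kN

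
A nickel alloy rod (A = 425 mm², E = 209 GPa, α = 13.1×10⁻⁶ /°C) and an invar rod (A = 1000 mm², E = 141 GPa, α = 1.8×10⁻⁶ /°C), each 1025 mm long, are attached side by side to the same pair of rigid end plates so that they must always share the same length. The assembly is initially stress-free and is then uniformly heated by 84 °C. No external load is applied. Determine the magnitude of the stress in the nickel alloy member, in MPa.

The nickel alloy has the larger α, so on heating it would change length more than the invar if both were free. The rigid plates force a common final length, so the nickel alloy is put into compression and the invar into tension, with equal and opposite forces P (no external load).
Setting the final lengths equal and cancelling L: (α₁ − α₂)ΔT = P/(A₁E₁) + P/(A₂E₂).
|α₁ − α₂|·ΔT = 11.3×10⁻⁶ × 84 = 0.0009492.
1/(A₁E₁) + 1/(A₂E₂) = 1/(425×209×10³) + 1/(1000×141×10³) = 1.835×10⁻⁸ N⁻¹.
P = 0.0009492 / 1.835×10⁻⁸ = 51730 N = 51.73 kN.
σ_{nickel alloy} = P/A₁ = 51730/425 = 121.7 MPa, compressive.

σ ≈ 122 MPa (compressive)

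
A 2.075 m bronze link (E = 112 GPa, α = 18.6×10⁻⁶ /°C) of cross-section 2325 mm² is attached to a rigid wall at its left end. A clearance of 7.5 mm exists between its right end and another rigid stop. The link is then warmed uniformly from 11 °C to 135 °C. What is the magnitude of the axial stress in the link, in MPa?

σ ≈ 0 MPa

Unrestrained expansion: δ_free = αΔT L = 18.6×10⁻⁶ × 124 × 2075 = 4.786 mm.
This is smaller than the 7.5 mm clearance, so the link expands freely without reaching the stop — the stress is zero.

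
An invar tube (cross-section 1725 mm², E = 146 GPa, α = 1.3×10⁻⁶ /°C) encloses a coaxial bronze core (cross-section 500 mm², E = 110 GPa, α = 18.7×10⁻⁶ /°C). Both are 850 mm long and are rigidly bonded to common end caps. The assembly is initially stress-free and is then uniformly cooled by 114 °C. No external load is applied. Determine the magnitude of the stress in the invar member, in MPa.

Both members must finish at the same length. With the larger α, the bronze tends to over-contract; the plates restrain it, putting the bronze in tension and the invar in compression. With no external load the two internal forces are equal and opposite, magnitude P.
Compatibility of the two members (thermal + elastic change equal): (α₁ − α₂)ΔT = P·[1/(A₁E₁) + 1/(A₂E₂)].
|α₁ − α₂|·ΔT = 17.4×10⁻⁶ × 114 = 0.001984.
1/(A₁E₁) + 1/(A₂E₂) = 1/(1725×146×10³) + 1/(500×110×10³) = 2.215×10⁻⁸ N⁻¹.
P = 0.001984 / 2.215×10⁻⁸ = 89540 N = 89.54 kN.
σ_{invar} = P/A₁ = 89540/1725 = 51.91 MPa, compressive.

σ ≈ 51.9 MPa (compressive)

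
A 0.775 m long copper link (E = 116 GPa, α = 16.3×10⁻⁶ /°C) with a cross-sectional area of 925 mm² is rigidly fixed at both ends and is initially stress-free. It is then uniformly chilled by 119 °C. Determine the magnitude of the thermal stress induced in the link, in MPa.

σ ≈ 225 MPa (tensile)

With length fixed, the mechanical strain must cancel the thermal strain αΔT = 16.3×10⁻⁶ × 119 = 1939.7×10⁻⁶.
Hence σ = E·αΔT = 116×10³ × 1939.7×10⁻⁶ = 225 MPa, tensile.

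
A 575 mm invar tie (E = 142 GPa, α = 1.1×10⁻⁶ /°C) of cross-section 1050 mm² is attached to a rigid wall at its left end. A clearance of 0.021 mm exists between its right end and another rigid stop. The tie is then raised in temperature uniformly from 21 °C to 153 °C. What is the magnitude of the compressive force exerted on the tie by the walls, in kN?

Unrestrained expansion: δ_free = αΔT L = 1.1×10⁻⁶ × 132 × 575 = 0.08349 mm.
This exceeds the 0.021 mm gap, so the wall pushes back. The portion of expansion that must be recovered elastically is δ_free − gap = 0.08349 − 0.021 = 0.06249 mm.
Compatibility: PL/(AE) = 0.06249 mm, so σ = P/A = E × (0.06249/575) = 15.43 MPa.
Force on the wall = σA = 15.43 × 1050 mm² = 16.2 kN.

P ≈ 16.2 kN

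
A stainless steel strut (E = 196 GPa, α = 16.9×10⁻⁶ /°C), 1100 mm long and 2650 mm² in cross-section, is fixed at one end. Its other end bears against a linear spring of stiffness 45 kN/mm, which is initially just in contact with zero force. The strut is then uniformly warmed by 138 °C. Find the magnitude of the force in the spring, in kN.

If the spring were absent the strut would lengthen by αΔT L = 16.9×10⁻⁶ × 138 × 1100 = 2.565 mm.
With a force P in the spring, the elastic change of the strut is PL/(AE) and that of the spring is P/k; compatibility requires their sum to equal δ_free.
P [ L/(AE) + 1/k ] = δ_free → P [ 1100/(2650×196×10³) + 1/(45×10³) ] = 2.565.
P = 2.565 / 2.434×10⁻⁵ = 105400 N.

P ≈ 105 kN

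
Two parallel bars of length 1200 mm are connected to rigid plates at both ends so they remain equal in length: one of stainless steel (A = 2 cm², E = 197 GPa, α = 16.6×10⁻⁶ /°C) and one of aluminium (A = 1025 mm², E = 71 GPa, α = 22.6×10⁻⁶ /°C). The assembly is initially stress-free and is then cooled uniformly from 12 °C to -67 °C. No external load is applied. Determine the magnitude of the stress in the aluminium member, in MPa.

σ ≈ 11.8 MPa (tensile)

Equilibrium of a rigid end plate with no external load gives equal and opposite internal forces ±P in the two members. Since α_{aluminium} > α_{stainless steel}, cooling drives the aluminium into tension and the stainless steel into compression.
Compatibility of the two members (thermal + elastic change equal): (α₁ − α₂)ΔT = P·[1/(A₁E₁) + 1/(A₂E₂)].
|α₁ − α₂|·ΔT = 6×10⁻⁶ × 79 = 0.000474.
1/(A₁E₁) + 1/(A₂E₂) = 1/(200×197×10³) + 1/(1025×71×10³) = 3.912×10⁻⁸ N⁻¹.
P = 0.000474 / 3.912×10⁻⁸ = 12120 N = 12.12 kN.
σ_{aluminium} = P/A₂ = 12120/1025 = 11.82 MPa, tensile.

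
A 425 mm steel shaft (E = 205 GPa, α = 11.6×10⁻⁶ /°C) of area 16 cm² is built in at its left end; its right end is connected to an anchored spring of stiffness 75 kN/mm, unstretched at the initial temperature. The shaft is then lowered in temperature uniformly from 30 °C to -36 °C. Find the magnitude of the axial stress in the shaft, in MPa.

Free thermal contraction: δ_free = αΔT L = 11.6×10⁻⁶ × 66 × 425 = 0.3254 mm.
Let P be the tensile force in the spring. The shaft extends elastically by PL/(AE) and the spring stretches by P/k; together these equal δ_free.
P [ L/(AE) + 1/k ] = δ_free → P [ 425/(1600×205×10³) + 1/(75×10³) ] = 0.3254.
P = 0.3254 / 1.463×10⁻⁵ = 22240 N.
σ = P/A = 22240/1600 = 13.9 MPa.

σ ≈ 13.9 MPa (tensile)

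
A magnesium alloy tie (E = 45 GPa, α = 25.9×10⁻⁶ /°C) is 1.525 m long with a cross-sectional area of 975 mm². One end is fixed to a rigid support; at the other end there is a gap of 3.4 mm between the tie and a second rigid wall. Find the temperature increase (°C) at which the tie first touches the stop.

Contact occurs when the free expansion equals the gap: αΔT L = 3.4 mm.
ΔT = 3.4 / (25.9×10⁻⁶ × 1525) = 86.08 °C.

ΔT ≈ 86.1 °C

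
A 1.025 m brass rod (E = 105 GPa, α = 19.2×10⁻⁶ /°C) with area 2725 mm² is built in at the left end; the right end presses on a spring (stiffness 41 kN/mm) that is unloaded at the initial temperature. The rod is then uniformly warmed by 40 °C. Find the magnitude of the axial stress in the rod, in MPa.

σ ≈ 10.3 MPa (compressive)

The unrestrained thermal change is αΔT L = 19.2×10⁻⁶ × 40 × 1025 = 0.7872 mm.
With a force P in the spring, the elastic change of the rod is PL/(AE) and that of the spring is P/k; compatibility requires their sum to equal δ_free.
So P = δ_free / [L/(AE) + 1/k] = 0.7872 / [ 1025/(2725×105×10³) + 1/(41×10³) ].
P = 0.7872 / 2.797×10⁻⁵ = 28140 N.
σ = P/A = 28140/2725 = 10.33 MPa.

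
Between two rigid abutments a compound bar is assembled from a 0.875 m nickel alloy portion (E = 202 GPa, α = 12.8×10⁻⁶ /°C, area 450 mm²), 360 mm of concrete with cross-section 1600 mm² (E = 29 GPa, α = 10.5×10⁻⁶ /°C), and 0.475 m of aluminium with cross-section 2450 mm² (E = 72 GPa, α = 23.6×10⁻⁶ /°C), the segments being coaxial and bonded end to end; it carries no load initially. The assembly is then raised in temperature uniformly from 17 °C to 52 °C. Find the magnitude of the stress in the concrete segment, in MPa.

σ ≈ 28.5 MPa (compressive)

With the walls removed the bar would change length by δ_free = Σ αᵢΔT Lᵢ = 12.8×10⁻⁶×35×875 + 10.5×10⁻⁶×35×360 + 23.6×10⁻⁶×35×475 = 0.9167 mm.
The walls prevent any net length change, so an axial force P (same in every segment) develops. Compatibility: P · Σ Lᵢ/(AᵢEᵢ) = δ_free.
Σ Lᵢ/(AᵢEᵢ) = 875/(450×202×10³) + 360/(1600×29×10³) + 475/(2450×72×10³) = 2.008×10⁻⁵ mm/N.
So P = 0.9167 / 2.008×10⁻⁵ = 45.66 kN, compressive.
σ_{concrete} = P / A = 45660 / 1600 = 28.53 MPa.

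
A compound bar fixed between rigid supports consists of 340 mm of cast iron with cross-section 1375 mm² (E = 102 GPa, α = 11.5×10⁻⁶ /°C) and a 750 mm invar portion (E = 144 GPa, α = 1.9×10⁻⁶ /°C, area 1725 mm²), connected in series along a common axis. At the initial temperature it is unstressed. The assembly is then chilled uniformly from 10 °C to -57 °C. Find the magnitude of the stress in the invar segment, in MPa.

σ ≈ 38.1 MPa (tensile)

If the supports were absent, the total length change would be Σ αᵢΔT Lᵢ = 11.5×10⁻⁶×67×340 + 1.9×10⁻⁶×67×750 = 0.3574 mm.
Since the ends are fixed, an axial force P builds up, equal in every segment, with P · Σ Lᵢ/(AᵢEᵢ) = δ_free.
Σ Lᵢ/(AᵢEᵢ) = 340/(1375×102×10³) + 750/(1725×144×10³) = 5.444×10⁻⁶ mm/N.
P = 0.3574 / 5.444×10⁻⁶ = 65660 N = 65.66 kN, tensile.
σ_{invar} = P / A = 65660 / 1725 = 38.07 MPa.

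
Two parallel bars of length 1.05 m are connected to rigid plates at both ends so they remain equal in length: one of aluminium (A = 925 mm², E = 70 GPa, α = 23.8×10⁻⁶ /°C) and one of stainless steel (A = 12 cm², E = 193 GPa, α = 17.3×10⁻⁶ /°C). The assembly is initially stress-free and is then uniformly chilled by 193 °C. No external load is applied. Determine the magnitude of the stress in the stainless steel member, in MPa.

Equilibrium of a rigid end plate with no external load gives equal and opposite internal forces ±P in the two members. Since α_{aluminium} > α_{stainless steel}, cooling drives the aluminium into tension and the stainless steel into compression.
Equating the net (thermal + elastic) strains gives |α₁ − α₂|·ΔT = P·[1/(A₁E₁) + 1/(A₂E₂)].
|α₁ − α₂|·ΔT = 6.5×10⁻⁶ × 193 = 0.001254.
1/(A₁E₁) + 1/(A₂E₂) = 1/(925×70×10³) + 1/(1200×193×10³) = 1.976×10⁻⁸ N⁻¹.
So P = 0.001254 / 1.976×10⁻⁸ = 63.48 kN.
σ_{stainless steel} = P/A₂ = 63480/1200 = 52.9 MPa, compressive.

σ ≈ 52.9 MPa (compressive)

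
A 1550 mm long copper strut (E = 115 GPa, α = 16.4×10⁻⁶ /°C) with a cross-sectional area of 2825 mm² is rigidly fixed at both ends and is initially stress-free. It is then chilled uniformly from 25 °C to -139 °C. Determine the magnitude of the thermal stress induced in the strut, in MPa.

σ ≈ 309 MPa (tensile)

The supports are rigid, so the total axial strain is zero. The restrained thermal strain is ε = αΔT = 16.4×10⁻⁶ × 164 = 2689.6×10⁻⁶.
Hence σ = E·αΔT = 115×10³ × 2689.6×10⁻⁶ = 309.3 MPa, tensile.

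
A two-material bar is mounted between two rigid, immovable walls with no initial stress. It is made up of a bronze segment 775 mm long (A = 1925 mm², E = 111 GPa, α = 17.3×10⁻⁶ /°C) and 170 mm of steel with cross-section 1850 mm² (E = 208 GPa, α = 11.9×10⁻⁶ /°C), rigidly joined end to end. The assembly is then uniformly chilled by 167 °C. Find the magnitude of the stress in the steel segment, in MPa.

Free thermal contraction of the whole bar: Σ αᵢΔT Lᵢ = 17.3×10⁻⁶×167×775 + 11.9×10⁻⁶×167×170 = 2.577 mm.
The rigid supports impose zero overall length change; the single axial force P common to all segments must satisfy P Σ Lᵢ/(AᵢEᵢ) = δ_free.
The series flexibility is Σ Lᵢ/(AᵢEᵢ) = 775/(1925×111×10³) + 170/(1850×208×10³) = 4.069×10⁻⁶ mm/N.
P = 2.577 / 4.069×10⁻⁶ = 633300 N = 633.3 kN, tensile.
σ_{steel} = P / A = 633300 / 1850 = 342.3 MPa.

σ ≈ 342 MPa (tensile)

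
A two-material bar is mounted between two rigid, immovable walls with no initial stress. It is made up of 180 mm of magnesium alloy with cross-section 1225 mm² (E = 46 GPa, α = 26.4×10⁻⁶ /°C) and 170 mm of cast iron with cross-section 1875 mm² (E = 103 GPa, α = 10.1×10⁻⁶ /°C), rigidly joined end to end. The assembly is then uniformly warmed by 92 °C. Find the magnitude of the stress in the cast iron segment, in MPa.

With the walls removed the bar would change length by δ_free = Σ αᵢΔT Lᵢ = 26.4×10⁻⁶×92×180 + 10.1×10⁻⁶×92×170 = 0.5951 mm.
The rigid supports impose zero overall length change; the single axial force P common to all segments must satisfy P Σ Lᵢ/(AᵢEᵢ) = δ_free.
The series flexibility is Σ Lᵢ/(AᵢEᵢ) = 180/(1225×46×10³) + 170/(1875×103×10³) = 4.075×10⁻⁶ mm/N.
P = 0.5951 / 4.075×10⁻⁶ = 146100 N = 146.1 kN, compressive.
σ_{cast iron} = P / A = 146100 / 1875 = 77.9 MPa.

σ ≈ 77.9 MPa (compressive)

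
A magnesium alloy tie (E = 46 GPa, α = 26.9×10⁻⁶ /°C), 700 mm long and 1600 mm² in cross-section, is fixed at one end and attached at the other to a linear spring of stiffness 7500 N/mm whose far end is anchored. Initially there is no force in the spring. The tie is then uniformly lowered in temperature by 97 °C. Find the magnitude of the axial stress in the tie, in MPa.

σ ≈ 7.99 MPa (tensile)

If the spring were absent the tie would shorten by αΔT L = 26.9×10⁻⁶ × 97 × 700 = 1.827 mm.
Let P be the tensile force in the spring. The tie extends elastically by PL/(AE) and the spring stretches by P/k; together these equal δ_free.
P [ L/(AE) + 1/k ] = δ_free → P [ 700/(1600×46×10³) + 1/(7500) ] = 1.827.
P = 1.827 / 0.0001428 = 12790 N.
σ = P/A = 12790/1600 = 7.992 MPa.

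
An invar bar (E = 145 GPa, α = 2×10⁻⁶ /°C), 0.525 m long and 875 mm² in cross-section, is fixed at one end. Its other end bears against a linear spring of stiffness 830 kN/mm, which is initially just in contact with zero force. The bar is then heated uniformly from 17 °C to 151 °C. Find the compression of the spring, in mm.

δ ≈ 0.0317 mm

The unrestrained thermal change is αΔT L = 2×10⁻⁶ × 134 × 525 = 0.1407 mm.
Let P be the compressive force at the spring. The bar shortens elastically by PL/(AE) and the spring compresses by P/k; together these equal δ_free.
P [ L/(AE) + 1/k ] = δ_free → P [ 525/(875×145×10³) + 1/(830×10³) ] = 0.1407.
P = 0.1407 / 5.343×10⁻⁶ = 26330 N.
Spring compression = P/k = 26330/(830×10³) = 0.03173 mm.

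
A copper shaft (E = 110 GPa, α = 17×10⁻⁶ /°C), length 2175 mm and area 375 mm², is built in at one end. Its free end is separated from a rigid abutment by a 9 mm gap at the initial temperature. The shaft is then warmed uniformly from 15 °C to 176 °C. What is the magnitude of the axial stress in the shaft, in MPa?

σ ≈ 0 MPa

Free thermal elongation = αΔT L = 17×10⁻⁶ × 161 × 2175 = 5.953 mm.
This is smaller than the 9 mm clearance, so the shaft expands freely without reaching the stop — the stress is zero.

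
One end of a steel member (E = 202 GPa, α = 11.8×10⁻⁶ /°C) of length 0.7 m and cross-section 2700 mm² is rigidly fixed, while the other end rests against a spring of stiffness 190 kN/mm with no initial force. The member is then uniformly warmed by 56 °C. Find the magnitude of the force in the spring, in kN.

If the spring were absent the member would lengthen by αΔT L = 11.8×10⁻⁶ × 56 × 700 = 0.4626 mm.
With a force P in the spring, the elastic change of the member is PL/(AE) and that of the spring is P/k; compatibility requires their sum to equal δ_free.
P [ L/(AE) + 1/k ] = δ_free → P [ 700/(2700×202×10³) + 1/(190×10³) ] = 0.4626.
P = 0.4626 / 6.547×10⁻⁶ = 70660 N.

P ≈ 70.7 kN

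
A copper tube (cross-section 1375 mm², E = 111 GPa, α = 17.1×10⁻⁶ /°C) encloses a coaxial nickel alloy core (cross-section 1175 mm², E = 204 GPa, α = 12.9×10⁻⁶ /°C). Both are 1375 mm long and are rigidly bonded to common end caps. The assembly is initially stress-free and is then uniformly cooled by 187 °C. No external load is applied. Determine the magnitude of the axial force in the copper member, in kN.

Equilibrium of a rigid end plate with no external load gives equal and opposite internal forces ±P in the two members. Since α_{copper} > α_{nickel alloy}, cooling drives the copper into tension and the nickel alloy into compression.
Compatibility of the two members (thermal + elastic change equal): (α₁ − α₂)ΔT = P·[1/(A₁E₁) + 1/(A₂E₂)].
|α₁ − α₂|·ΔT = 4.2×10⁻⁶ × 187 = 0.0007854.
1/(A₁E₁) + 1/(A₂E₂) = 1/(1375×111×10³) + 1/(1175×204×10³) = 1.072×10⁻⁸ N⁻¹.
So P = 0.0007854 / 1.072×10⁻⁸ = 73.24 kN.

P ≈ 73.2 kN (tensile in the copper)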